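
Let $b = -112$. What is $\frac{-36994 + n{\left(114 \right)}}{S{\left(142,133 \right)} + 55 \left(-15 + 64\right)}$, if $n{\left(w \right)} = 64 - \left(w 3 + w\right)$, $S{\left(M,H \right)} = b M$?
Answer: $\frac{12462}{4403} \approx 2.8303$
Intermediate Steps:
$S{\left(M,H \right)} = - 112 M$
$n{\left(w \right)} = 64 - 4 w$ ($n{\left(w \right)} = 64 - \left(3 w + w\right) = 64 - 4 w$)
$\frac{-36994 + n{\left(114 \right)}}{S{\left(142,133 \right)} + 55 \left(-15 + 64\right)} = \frac{-36994 + \left(64 - 456\right)}{\left(-112\right) 142 + 55 \left(-15 + 64\right)} = \frac{-36994 + \left(64 - 456\right)}{-15904 + 55 \cdot 49} = \frac{-36994 - 392}{-15904 + 2695} = - \frac{37386}{-13209} = \left(-37386\right) \left(- \frac{1}{13209}\right) = \frac{12462}{4403}$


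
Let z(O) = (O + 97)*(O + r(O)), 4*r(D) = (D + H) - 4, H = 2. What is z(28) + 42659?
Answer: 93943/2 ≈ 46972.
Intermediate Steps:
r(D) = -1/2 + D/4 (r(D) = ((D + 2) - 4)/4 = ((2 + D) - 4)/4 = (-2 + D)/4 = -1/2 + D/4)
z(O) = (97 + O)*(-1/2 + 5*O/4) (z(O) = (O + 97)*(O + (-1/2 + O/4)) = (97 + O)*(-1/2 + 5*O/4))
z(28) + 42659 = (-97/2 + (5/4)*28**2 + (483/4)*28) + 42659 = (-97/2 + (5/4)*784 + 3381) + 42659 = (-97/2 + 980 + 3381) + 42659 = 8625/2 + 42659 = 93943/2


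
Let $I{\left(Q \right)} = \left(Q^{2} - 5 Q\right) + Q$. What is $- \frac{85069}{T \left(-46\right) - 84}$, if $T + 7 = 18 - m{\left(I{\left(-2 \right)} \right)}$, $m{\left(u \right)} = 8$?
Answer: $\frac{85069}{222} \approx 383.19$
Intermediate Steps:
$I{\left(Q \right)} = Q^{2} - 4 Q$
$T = 3$ ($T = -7 + \left(18 - 8\right) = -7 + 10 = 3$)
$- \frac{85069}{T \left(-46\right) - 84} = - \frac{85069}{3 \left(-46\right) - 84} = - \frac{85069}{-138 - 84} = - \frac{85069}{-222} = \left(-85069\right) \left(- \frac{1}{222}\right) = \frac{85069}{222}$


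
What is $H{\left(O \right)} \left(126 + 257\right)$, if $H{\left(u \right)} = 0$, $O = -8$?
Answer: $0$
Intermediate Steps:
$H{\left(O \right)} \left(126 + 257\right) = 0 \left(126 + 257\right) = 0 \cdot 383 = 0$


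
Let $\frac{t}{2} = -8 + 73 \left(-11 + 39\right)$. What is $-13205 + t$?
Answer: $-9133$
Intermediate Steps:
$t = 4072$ ($t = 2 \left(-8 + 73 \left(-11 + 39\right)\right) = 2 \left(-8 + 73 \cdot 28\right) = 2 \left(-8 + 2044\right) = 2 \cdot 2036 = 4072$)
$-13205 + t = -13205 + 4072 = -9133$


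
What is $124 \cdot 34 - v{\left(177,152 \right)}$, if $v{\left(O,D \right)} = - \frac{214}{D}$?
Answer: $\frac{320523}{76} \approx 4217.4$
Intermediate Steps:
$124 \cdot 34 - v{\left(177,152 \right)} = 124 \cdot 34 - - \frac{214}{152} = 4216 - \left(-214\right) \frac{1}{152} = 4216 - - \frac{107}{76} = 4216 + \frac{107}{76} = \frac{320523}{76}$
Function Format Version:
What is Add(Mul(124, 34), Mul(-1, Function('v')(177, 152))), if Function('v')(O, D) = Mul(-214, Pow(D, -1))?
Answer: Rational(320523, 76) ≈ 4217.4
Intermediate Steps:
Add(Mul(124, 34), Mul(-1, Function('v')(177, 152))) = Add(Mul(124, 34), Mul(-1, Mul(-214, Pow(152, -1)))) = Add(4216, Mul(-1, Mul(-214, Rational(1, 152)))) = Add(4216, Mul(-1, Rational(-107, 76))) = Add(4216, Rational(107, 76)) = Rational(320523, 76)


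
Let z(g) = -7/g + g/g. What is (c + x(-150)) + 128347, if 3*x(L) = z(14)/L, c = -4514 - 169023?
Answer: -40671001/900 ≈ -45190.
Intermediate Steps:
c = -173537
z(g) = 1 - 7/g (z(g) = -7/g + 1 = 1 - 7/g)
x(L) = 1/(6*L) (x(L) = (((-7 + 14)/14)/L)/3 = (((1/14)*7)/L)/3 = (1/(2*L))/3 = 1/(6*L))
(c + x(-150)) + 128347 = (-173537 + (⅙)/(-150)) + 128347 = (-173537 + (⅙)*(-1/150)) + 128347 = (-173537 - 1/900) + 128347 = -156183301/900 + 128347 = -40671001/900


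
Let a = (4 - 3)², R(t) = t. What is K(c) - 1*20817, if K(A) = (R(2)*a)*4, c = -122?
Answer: -20809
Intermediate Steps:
a = 1 (a = 1² = 1)
K(A) = 8 (K(A) = (2*1)*4 = 2*4 = 8)
K(c) - 1*20817 = 8 - 1*20817 = 8 - 20817 = -20809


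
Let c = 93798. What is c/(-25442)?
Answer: -46899/12721 ≈ -3.6867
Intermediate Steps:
c/(-25442) = 93798/(-25442) = 93798*(-1/25442) = -46899/12721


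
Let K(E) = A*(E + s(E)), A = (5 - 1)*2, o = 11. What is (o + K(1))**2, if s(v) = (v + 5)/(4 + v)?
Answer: 20449/25 ≈ 817.96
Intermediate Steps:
s(v) = (5 + v)/(4 + v)
A = 8 (A = 4*2 = 8)
K(E) = 8*E + 8*(5 + E)/(4 + E) (K(E) = 8*(E + (5 + E)/(4 + E)) = 8*E + 8*(5 + E)/(4 + E))
(o + K(1))**2 = (11 + 8*(5 + 1**2 + 5*1)/(4 + 1))**2 = (11 + 8*(5 + 1 + 5)/5)**2 = (11 + 8*(1/5)*11)**2 = (11 + 88/5)**2 = (143/5)**2 = 20449/25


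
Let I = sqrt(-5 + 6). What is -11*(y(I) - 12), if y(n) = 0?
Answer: 132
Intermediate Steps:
I = 1 (I = sqrt(1) = 1)
-11*(y(I) - 12) = -11*(0 - 12) = -11*(-12) = 132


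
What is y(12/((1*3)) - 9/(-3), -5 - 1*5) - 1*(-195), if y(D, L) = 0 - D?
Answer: 188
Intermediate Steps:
y(D, L) = -D
y(12/((1*3)) - 9/(-3), -5 - 1*5) - 1*(-195) = -(12/((1*3)) - 9/(-3)) - 1*(-195) = -(12/3 - 9*(-⅓)) + 195 = -(12*(⅓) + 3) + 195 = -(4 + 3) + 195 = -1*7 + 195 = -7 + 195 = 188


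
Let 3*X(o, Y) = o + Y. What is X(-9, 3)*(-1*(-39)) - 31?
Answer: -109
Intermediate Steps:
X(o, Y) = Y/3 + o/3 (X(o, Y) = (o + Y)/3 = (Y + o)/3 = Y/3 + o/3)
X(-9, 3)*(-1*(-39)) - 31 = ((⅓)*3 + (⅓)*(-9))*(-1*(-39)) - 31 = (1 - 3)*39 - 31 = -2*39 - 31 = -78 - 31 = -109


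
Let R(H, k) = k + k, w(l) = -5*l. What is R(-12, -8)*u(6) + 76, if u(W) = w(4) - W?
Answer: 492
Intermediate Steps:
R(H, k) = 2*k
u(W) = -20 - W (u(W) = -5*4 - W = -20 - W)
R(-12, -8)*u(6) + 76 = (2*(-8))*(-20 - 1*6) + 76 = -16*(-20 - 6) + 76 = -16*(-26) + 76 = 416 + 76 = 492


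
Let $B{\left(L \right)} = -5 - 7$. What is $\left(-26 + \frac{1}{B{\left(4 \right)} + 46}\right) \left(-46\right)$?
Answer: $\frac{20309}{17} \approx 1194.6$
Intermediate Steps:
$B{\left(L \right)} = -12$ ($B{\left(L \right)} = -5 - 7 = -12$)
$\left(-26 + \frac{1}{B{\left(4 \right)} + 46}\right) \left(-46\right) = \left(-26 + \frac{1}{-12 + 46}\right) \left(-46\right) = \left(-26 + \frac{1}{34}\right) \left(-46\right) = \left(- \frac{883}{34}\right) \left(-46\right) = \frac{20309}{17}$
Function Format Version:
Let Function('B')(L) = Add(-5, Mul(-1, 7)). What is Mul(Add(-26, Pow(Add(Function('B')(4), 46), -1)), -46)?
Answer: Rational(20309, 17) ≈ 1194.6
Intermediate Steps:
Function('B')(L) = -12 (Function('B')(L) = Add(-5, -7) = -12)
Mul(Add(-26, Pow(Add(Function('B')(4), 46), -1)), -46) = Mul(Add(-26, Pow(Add(-12, 46), -1)), -46) = Mul(Add(-26, Pow(34, -1)), -46) = Mul(Add(-26, Rational(1, 34)), -46) = Mul(Rational(-883, 34), -46) = Rational(20309, 17)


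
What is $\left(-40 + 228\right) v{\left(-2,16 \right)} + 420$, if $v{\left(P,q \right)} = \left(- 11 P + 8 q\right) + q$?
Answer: $31628$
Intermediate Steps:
$v{\left(P,q \right)} = - 11 P + 9 q$
$\left(-40 + 228\right) v{\left(-2,16 \right)} + 420 = \left(-40 + 228\right) \left(\left(-11\right) \left(-2\right) + 9 \cdot 16\right) + 420 = 188 \left(22 + 144\right) + 420 = 188 \cdot 166 + 420 = 31208 + 420 = 31628$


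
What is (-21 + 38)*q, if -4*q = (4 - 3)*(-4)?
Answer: 17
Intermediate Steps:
q = 1 (q = -(4 - 3)*(-4)/4 = -(-4)/4 = -¼*(-4) = 1)
(-21 + 38)*q = (-21 + 38)*1 = 17*1 = 17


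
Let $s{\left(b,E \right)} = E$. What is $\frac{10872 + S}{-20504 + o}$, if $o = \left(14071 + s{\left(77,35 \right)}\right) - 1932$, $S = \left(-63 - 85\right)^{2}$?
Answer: $- \frac{964}{245} \approx -3.9347$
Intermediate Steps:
$S = 21904$ ($S = \left(-148\right)^{2} = 21904$)
$o = 12174$ ($o = \left(14071 + 35\right) - 1932 = 14106 - 1932 = 12174$)
$\frac{10872 + S}{-20504 + o} = \frac{10872 + 21904}{-20504 + 12174} = \frac{32776}{-8330} = 32776 \left(- \frac{1}{8330}\right) = - \frac{964}{245}$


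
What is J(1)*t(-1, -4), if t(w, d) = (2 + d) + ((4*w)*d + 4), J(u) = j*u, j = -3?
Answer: -54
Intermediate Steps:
J(u) = -3*u
t(w, d) = 6 + d + 4*d*w (t(w, d) = (2 + d) + (4*d*w + 4) = (2 + d) + (4 + 4*d*w) = 6 + d + 4*d*w)
J(1)*t(-1, -4) = (-3*1)*(6 - 4 + 4*(-4)*(-1)) = -3*(6 - 4 + 16) = -3*18 = -54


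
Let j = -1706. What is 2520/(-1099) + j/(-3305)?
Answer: -921958/518885 ≈ -1.7768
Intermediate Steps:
2520/(-1099) + j/(-3305) = 2520/(-1099) - 1706/(-3305) = 2520*(-1/1099) - 1706*(-1/3305) = -360/157 + 1706/3305 = -921958/518885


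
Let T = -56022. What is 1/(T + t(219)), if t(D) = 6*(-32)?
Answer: -1/56214 ≈ -1.7789e-5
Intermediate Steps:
t(D) = -192
1/(T + t(219)) = 1/(-56022 - 192) = 1/(-56214) = -1/56214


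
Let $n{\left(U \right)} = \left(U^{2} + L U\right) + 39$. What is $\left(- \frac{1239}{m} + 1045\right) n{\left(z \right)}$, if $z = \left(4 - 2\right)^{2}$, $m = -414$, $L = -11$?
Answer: $\frac{1590853}{138} \approx 11528.0$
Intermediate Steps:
$z = 4$ ($z = 2^{2} = 4$)
$n{\left(U \right)} = 39 + U^{2} - 11 U$ ($n{\left(U \right)} = \left(U^{2} - 11 U\right) + 39 = 39 + U^{2} - 11 U$)
$\left(- \frac{1239}{m} + 1045\right) n{\left(z \right)} = \left(- \frac{1239}{-414} + 1045\right) \left(39 + 4^{2} - 44\right) = \left(\left(-1239\right) \left(- \frac{1}{414}\right) + 1045\right) \left(39 + 16 - 44\right) = \left(\frac{413}{138} + 1045\right) 11 = \frac{144623}{138} \cdot 11 = \frac{1590853}{138}$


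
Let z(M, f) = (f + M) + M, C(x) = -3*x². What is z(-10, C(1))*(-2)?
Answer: 46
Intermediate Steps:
z(M, f) = f + 2*M (z(M, f) = (M + f) + M = f + 2*M)
z(-10, C(1))*(-2) = (-3*1² + 2*(-10))*(-2) = (-3*1 - 20)*(-2) = (-3 - 20)*(-2) = -23*(-2) = 46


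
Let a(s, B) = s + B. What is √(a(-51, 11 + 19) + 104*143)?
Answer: √14851 ≈ 121.86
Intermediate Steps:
a(s, B) = B + s
√(a(-51, 11 + 19) + 104*143) = √(((11 + 19) - 51) + 104*143) = √((30 - 51) + 14872) = √(-21 + 14872) = √14851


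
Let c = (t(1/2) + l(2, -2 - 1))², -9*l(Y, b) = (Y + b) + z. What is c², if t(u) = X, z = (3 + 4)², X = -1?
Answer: 130321/81 ≈ 1608.9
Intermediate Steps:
z = 49 (z = 7² = 49)
t(u) = -1
l(Y, b) = -49/9 - Y/9 - b/9 (l(Y, b) = -((Y + b) + 49)/9 = -(49 + Y + b)/9 = -49/9 - Y/9 - b/9)
c = 361/9 (c = (-1 + (-49/9 - ⅑*2 - (-2 - 1)/9))² = (-1 + (-49/9 - 2/9 - ⅑*(-3)))² = (-1 + (-49/9 - 2/9 + ⅓))² = (-1 - 16/3)² = (-19/3)² = 361/9 ≈ 40.111)
c² = (361/9)² = 130321/81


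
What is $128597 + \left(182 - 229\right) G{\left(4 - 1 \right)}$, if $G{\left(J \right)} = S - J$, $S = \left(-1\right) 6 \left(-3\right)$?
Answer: $127892$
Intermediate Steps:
$S = 18$ ($S = \left(-6\right) \left(-3\right) = 18$)
$G{\left(J \right)} = 18 - J$
$128597 + \left(182 - 229\right) G{\left(4 - 1 \right)} = 128597 + \left(182 - 229\right) \left(18 - \left(4 - 1\right)\right) = 128597 - 47 \left(18 - \left(4 - 1\right)\right) = 128597 - 47 \left(18 - 3\right) = 128597 - 705 = 127892$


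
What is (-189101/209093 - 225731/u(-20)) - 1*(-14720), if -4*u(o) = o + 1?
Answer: -130319550611/3972767 ≈ -32803.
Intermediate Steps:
u(o) = -1/4 - o/4 (u(o) = -(o + 1)/4 = -(1 + o)/4 = -1/4 - o/4)
(-189101/209093 - 225731/u(-20)) - 1*(-14720) = (-189101/209093 - 225731/(-1/4 - 1/4*(-20))) - 1*(-14720) = (-189101*1/209093 - 225731/(-1/4 + 5)) + 14720 = (-189101/209093 - 225731/19/4) + 14720 = (-189101/209093 - 225731*4/19) + 14720 = (-189101/209093 - 902924/19) + 14720 = -188798680851/3972767 + 14720 = -130319550611/3972767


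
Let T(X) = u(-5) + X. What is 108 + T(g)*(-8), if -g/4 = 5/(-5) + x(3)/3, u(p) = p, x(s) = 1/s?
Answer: 1076/9 ≈ 119.56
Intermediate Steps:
x(s) = 1/s
g = 32/9 (g = -4*(5/(-5) + 1/(3*3)) = -4*(5*(-⅕) + (⅓)*(⅓)) = -4*(-1 + ⅑) = -4*(-8/9) = 32/9 ≈ 3.5556)
T(X) = -5 + X
108 + T(g)*(-8) = 108 + (-5 + 32/9)*(-8) = 108 - 13/9*(-8) = 108 + 104/9 = 1076/9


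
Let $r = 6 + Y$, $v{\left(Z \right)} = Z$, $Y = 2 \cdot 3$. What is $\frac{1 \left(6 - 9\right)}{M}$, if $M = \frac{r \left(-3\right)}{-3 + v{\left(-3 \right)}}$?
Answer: $- \frac{1}{2} \approx -0.5$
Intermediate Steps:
$Y = 6$
$r = 12$ ($r = 6 + 6 = 12$)
$M = 6$ ($M = \frac{12 \left(-3\right)}{-3 - 3} = - \frac{36}{-6} = \left(-36\right) \left(- \frac{1}{6}\right) = 6$)
$\frac{1 \left(6 - 9\right)}{M} = \frac{1 \left(6 - 9\right)}{6} = 1 \left(-3\right) \frac{1}{6} = \left(-3\right) \frac{1}{6} = - \frac{1}{2}$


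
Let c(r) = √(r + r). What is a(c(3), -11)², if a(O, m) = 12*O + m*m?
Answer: 15505 + 2904*√6 ≈ 22618.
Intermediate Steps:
c(r) = √2*√r (c(r) = √(2*r) = √2*√r)
a(O, m) = m² + 12*O (a(O, m) = 12*O + m² = m² + 12*O)
a(c(3), -11)² = ((-11)² + 12*(√2*√3))² = (121 + 12*√6)²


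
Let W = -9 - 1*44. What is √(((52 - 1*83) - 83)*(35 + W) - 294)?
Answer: √1758 ≈ 41.929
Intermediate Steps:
W = -53 (W = -9 - 44 = -53)
√(((52 - 1*83) - 83)*(35 + W) - 294) = √(((52 - 1*83) - 83)*(35 - 53) - 294) = √(((52 - 83) - 83)*(-18) - 294) = √((-31 - 83)*(-18) - 294) = √(-114*(-18) - 294) = √(2052 - 294) = √1758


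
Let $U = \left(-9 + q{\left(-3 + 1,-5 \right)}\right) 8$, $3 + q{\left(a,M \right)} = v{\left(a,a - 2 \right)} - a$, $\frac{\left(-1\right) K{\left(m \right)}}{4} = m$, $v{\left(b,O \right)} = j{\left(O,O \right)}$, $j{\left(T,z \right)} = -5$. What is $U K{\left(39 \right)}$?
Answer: $18720$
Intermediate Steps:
$v{\left(b,O \right)} = -5$
$K{\left(m \right)} = - 4 m$
$q{\left(a,M \right)} = -8 - a$ ($q{\left(a,M \right)} = -3 - \left(5 + a\right) = -8 - a$)
$U = -120$ ($U = \left(-9 - 6\right) 8 = \left(-15\right) 8 = -120$)
$U K{\left(39 \right)} = - 120 \left(\left(-4\right) 39\right) = \left(-120\right) \left(-156\right) = 18720$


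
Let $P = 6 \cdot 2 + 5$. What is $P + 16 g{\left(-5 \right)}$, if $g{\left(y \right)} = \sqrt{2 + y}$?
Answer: $17 + 16 i \sqrt{3} \approx 17.0 + 27.713 i$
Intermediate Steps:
$P = 17$ ($P = 12 + 5 = 17$)
$P + 16 g{\left(-5 \right)} = 17 + 16 \sqrt{2 - 5} = 17 + 16 \sqrt{-3} = 17 + 16 i \sqrt{3}$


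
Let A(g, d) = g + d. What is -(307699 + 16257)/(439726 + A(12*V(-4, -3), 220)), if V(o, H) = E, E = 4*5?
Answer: -161978/220093 ≈ -0.73595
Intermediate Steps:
E = 20
V(o, H) = 20
A(g, d) = d + g
-(307699 + 16257)/(439726 + A(12*V(-4, -3), 220)) = -(307699 + 16257)/(439726 + (220 + 12*20)) = -323956/(439726 + (220 + 240)) = -323956/(439726 + 460) = -323956/440186 = -1*161978/220093 = -161978/220093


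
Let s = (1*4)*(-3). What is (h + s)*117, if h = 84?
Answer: 8424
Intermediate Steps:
s = -12 (s = 4*(-3) = -12)
(h + s)*117 = (84 - 12)*117 = 72*117 = 8424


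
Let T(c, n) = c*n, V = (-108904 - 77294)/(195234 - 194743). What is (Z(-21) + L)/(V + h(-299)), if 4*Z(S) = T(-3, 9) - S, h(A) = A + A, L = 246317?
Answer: -241881821/959632 ≈ -252.06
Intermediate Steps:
V = -186198/491 ≈ -379.22
h(A) = 2*A
Z(S) = -27/4 - S/4 (Z(S) = (-3*9 - S)/4 = (-27 - S)/4 = -27/4 - S/4)
(Z(-21) + L)/(V + h(-299)) = ((-27/4 - ¼*(-21)) + 246317)/(-186198/491 + 2*(-299)) = ((-27/4 + 21/4) + 246317)/(-186198/491 - 598) = (-3/2 + 246317)/(-479816/491) = (492631/2)*(-491/479816) = -241881821/959632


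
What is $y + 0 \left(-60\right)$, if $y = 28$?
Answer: $28$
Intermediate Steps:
$y + 0 \left(-60\right) = 28 + 0 \left(-60\right) = 28 + 0 = 28$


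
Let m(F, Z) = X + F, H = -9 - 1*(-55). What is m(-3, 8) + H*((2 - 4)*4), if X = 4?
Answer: -367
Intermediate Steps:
H = 46 (H = -9 + 55 = 46)
m(F, Z) = 4 + F
m(-3, 8) + H*((2 - 4)*4) = (4 - 3) + 46*((2 - 4)*4) = 1 + 46*(-2*4) = 1 + 46*(-8) = 1 - 368 = -367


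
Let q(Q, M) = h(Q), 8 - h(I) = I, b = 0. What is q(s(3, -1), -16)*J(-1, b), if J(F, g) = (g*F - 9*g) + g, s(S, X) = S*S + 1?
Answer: 0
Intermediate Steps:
s(S, X) = 1 + S² (s(S, X) = S² + 1 = 1 + S²)
h(I) = 8 - I
q(Q, M) = 8 - Q
J(F, g) = -8*g + F*g (J(F, g) = (F*g - 9*g) + g = (-9*g + F*g) + g = -8*g + F*g)
q(s(3, -1), -16)*J(-1, b) = (8 - (1 + 3²))*(0*(-8 - 1)) = (8 - (1 + 9))*(0*(-9)) = (8 - 1*10)*0 = (8 - 10)*0 = -2*0 = 0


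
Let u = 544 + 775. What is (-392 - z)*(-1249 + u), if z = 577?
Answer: -67830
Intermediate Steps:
u = 1319
(-392 - z)*(-1249 + u) = (-392 - 1*577)*(-1249 + 1319) = (-392 - 577)*70 = -969*70 = -67830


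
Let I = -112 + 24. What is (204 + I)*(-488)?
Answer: -56608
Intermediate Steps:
I = -88
(204 + I)*(-488) = (204 - 88)*(-488) = 116*(-488) = -56608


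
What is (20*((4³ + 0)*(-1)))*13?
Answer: -16640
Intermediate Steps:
(20*((4³ + 0)*(-1)))*13 = (20*((64 + 0)*(-1)))*13 = (20*(64*(-1)))*13 = (20*(-64))*13 = -1280*13 = -16640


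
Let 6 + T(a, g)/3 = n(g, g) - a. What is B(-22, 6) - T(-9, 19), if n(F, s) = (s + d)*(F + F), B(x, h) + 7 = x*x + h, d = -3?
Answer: -1350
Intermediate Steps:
B(x, h) = -7 + h + x² (B(x, h) = -7 + (x*x + h) = -7 + (x² + h) = -7 + (h + x²) = -7 + h + x²)
n(F, s) = 2*F*(-3 + s) (n(F, s) = (s - 3)*(F + F) = (-3 + s)*(2*F) = 2*F*(-3 + s))
T(a, g) = -18 - 3*a + 6*g*(-3 + g) (T(a, g) = -18 + 3*(2*g*(-3 + g) - a) = -18 + 3*(-a + 2*g*(-3 + g)) = -18 + (-3*a + 6*g*(-3 + g)) = -18 - 3*a + 6*g*(-3 + g))
B(-22, 6) - T(-9, 19) = (-7 + 6 + (-22)²) - (-18 - 3*(-9) + 6*19*(-3 + 19)) = (-7 + 6 + 484) - (-18 + 27 + 6*19*16) = 483 - (-18 + 27 + 1824) = 483 - 1*1833 = 483 - 1833 = -1350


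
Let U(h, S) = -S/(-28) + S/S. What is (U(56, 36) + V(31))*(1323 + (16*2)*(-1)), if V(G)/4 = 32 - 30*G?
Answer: -32440248/7 ≈ -4.6343e+6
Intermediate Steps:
U(h, S) = 1 + S/28 (U(h, S) = -S*(-1/28) + 1 = S/28 + 1 = 1 + S/28)
V(G) = 128 - 120*G (V(G) = 4*(32 - 30*G) = 128 - 120*G)
(U(56, 36) + V(31))*(1323 + (16*2)*(-1)) = ((1 + (1/28)*36) + (128 - 120*31))*(1323 + (16*2)*(-1)) = ((1 + 9/7) + (128 - 3720))*(1323 + 32*(-1)) = (16/7 - 3592)*(1323 - 32) = -25128/7*1291 = -32440248/7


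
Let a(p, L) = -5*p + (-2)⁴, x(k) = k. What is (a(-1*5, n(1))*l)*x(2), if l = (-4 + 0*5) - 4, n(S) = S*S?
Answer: -656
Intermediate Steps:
n(S) = S²
l = -8 (l = (-4 + 0) - 4 = -4 - 4 = -8)
a(p, L) = 16 - 5*p (a(p, L) = -5*p + 16 = 16 - 5*p)
(a(-1*5, n(1))*l)*x(2) = ((16 - (-5)*5)*(-8))*2 = ((16 - 5*(-5))*(-8))*2 = ((16 + 25)*(-8))*2 = (41*(-8))*2 = -328*2 = -656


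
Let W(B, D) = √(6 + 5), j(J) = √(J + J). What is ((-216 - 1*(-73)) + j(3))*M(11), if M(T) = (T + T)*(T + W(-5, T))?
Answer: -22*(11 + √11)*(143 - √6) ≈ -44269.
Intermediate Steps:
j(J) = √2*√J (j(J) = √(2*J) = √2*√J)
W(B, D) = √11
M(T) = 2*T*(T + √11) (M(T) = (T + T)*(T + √11) = (2*T)*(T + √11) = 2*T*(T + √11))
((-216 - 1*(-73)) + j(3))*M(11) = ((-216 - 1*(-73)) + √2*√3)*(2*11*(11 + √11)) = ((-216 + 73) + √6)*(242 + 22*√11) = (-143 + √6)*(242 + 22*√11)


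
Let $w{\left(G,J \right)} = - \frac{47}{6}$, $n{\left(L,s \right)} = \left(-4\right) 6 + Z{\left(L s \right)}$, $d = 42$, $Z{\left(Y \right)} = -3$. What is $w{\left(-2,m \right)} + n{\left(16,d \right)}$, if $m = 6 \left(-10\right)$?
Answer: $- \frac{209}{6} \approx -34.833$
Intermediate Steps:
$m = -60$
$n{\left(L,s \right)} = -27$ ($n{\left(L,s \right)} = \left(-4\right) 6 - 3 = -24 - 3 = -27$)
$w{\left(G,J \right)} = - \frac{47}{6}$ ($w{\left(G,J \right)} = \left(-47\right) \frac{1}{6} = - \frac{47}{6}$)
$w{\left(-2,m \right)} + n{\left(16,d \right)} = - \frac{47}{6} - 27 = - \frac{209}{6}$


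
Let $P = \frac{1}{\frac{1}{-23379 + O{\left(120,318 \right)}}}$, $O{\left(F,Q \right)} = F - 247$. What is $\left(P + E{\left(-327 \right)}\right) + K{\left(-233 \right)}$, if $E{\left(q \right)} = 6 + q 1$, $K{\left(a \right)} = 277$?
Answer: $-23550$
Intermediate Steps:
$O{\left(F,Q \right)} = -247 + F$ ($O{\left(F,Q \right)} = F - 247 = -247 + F$)
$E{\left(q \right)} = 6 + q$
$P = -23506$ ($P = \frac{1}{\frac{1}{-23379 + \left(-247 + 120\right)}} = \frac{1}{\frac{1}{-23379 - 127}} = \frac{1}{\frac{1}{-23506}} = \frac{1}{- \frac{1}{23506}} = -23506$)
$\left(P + E{\left(-327 \right)}\right) + K{\left(-233 \right)} = \left(-23506 + \left(6 - 327\right)\right) + 277 = \left(-23506 - 321\right) + 277 = -23827 + 277 = -23550$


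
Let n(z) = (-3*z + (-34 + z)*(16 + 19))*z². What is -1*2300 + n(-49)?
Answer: -6624258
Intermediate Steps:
n(z) = z²*(-1190 + 32*z) (n(z) = (-3*z + (-34 + z)*35)*z² = (-3*z + (-1190 + 35*z))*z² = (-1190 + 32*z)*z² = z²*(-1190 + 32*z))
-1*2300 + n(-49) = -1*2300 + (-49)²*(-1190 + 32*(-49)) = -2300 + 2401*(-1190 - 1568) = -2300 + 2401*(-2758) = -2300 - 6621958 = -6624258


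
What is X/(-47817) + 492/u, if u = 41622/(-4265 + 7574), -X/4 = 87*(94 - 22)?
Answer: 69568162/1755061 ≈ 39.639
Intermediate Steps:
X = -25056 (X = -348*(94 - 22) = -348*72 = -4*6264 = -25056)
u = 13874/1103 (u = 41622/3309 = 41622*(1/3309) = 13874/1103 ≈ 12.578)
X/(-47817) + 492/u = -25056/(-47817) + 492/(13874/1103) = -25056*(-1/47817) + 492*(1103/13874) = 928/1771 + 271338/6937 = 69568162/1755061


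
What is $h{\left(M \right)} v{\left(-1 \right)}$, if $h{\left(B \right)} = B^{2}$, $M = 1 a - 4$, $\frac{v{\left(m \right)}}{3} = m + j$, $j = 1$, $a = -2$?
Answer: $0$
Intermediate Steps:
$v{\left(m \right)} = 3 + 3 m$ ($v{\left(m \right)} = 3 \left(m + 1\right) = 3 \left(1 + m\right) = 3 + 3 m$)
$M = -6$ ($M = 1 \left(-2\right) - 4 = -2 - 4 = -6$)
$h{\left(M \right)} v{\left(-1 \right)} = \left(-6\right)^{2} \left(3 + 3 \left(-1\right)\right) = 36 \left(3 - 3\right) = 36 \cdot 0 = 0$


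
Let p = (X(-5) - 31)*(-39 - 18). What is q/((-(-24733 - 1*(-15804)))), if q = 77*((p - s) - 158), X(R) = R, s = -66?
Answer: 150920/8929 ≈ 16.902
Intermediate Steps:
p = 2052 (p = (-5 - 31)*(-39 - 18) = -36*(-57) = 2052)
q = 150920 (q = 77*((2052 - 1*(-66)) - 158) = 77*((2052 + 66) - 158) = 77*(2118 - 158) = 77*1960 = 150920)
q/((-(-24733 - 1*(-15804)))) = 150920/((-(-24733 - 1*(-15804)))) = 150920/((-(-24733 + 15804))) = 150920/((-1*(-8929))) = 150920/8929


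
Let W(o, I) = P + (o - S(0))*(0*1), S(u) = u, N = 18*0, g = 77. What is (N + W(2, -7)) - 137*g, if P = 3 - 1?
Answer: -10547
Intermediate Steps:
N = 0
P = 2
W(o, I) = 2 (W(o, I) = 2 + (o - 1*0)*(0*1) = 2 + (o + 0)*0 = 2 + o*0 = 2 + 0 = 2)
(N + W(2, -7)) - 137*g = (0 + 2) - 137*77 = 2 - 10549 = -10547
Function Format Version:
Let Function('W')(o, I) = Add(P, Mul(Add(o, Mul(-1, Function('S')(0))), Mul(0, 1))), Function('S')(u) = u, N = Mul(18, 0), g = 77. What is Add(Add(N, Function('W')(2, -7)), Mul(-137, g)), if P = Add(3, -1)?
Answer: -10547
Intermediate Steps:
N = 0
P = 2
Function('W')(o, I) = 2 (Function('W')(o, I) = Add(2, Mul(Add(o, Mul(-1, 0)), Mul(0, 1))) = Add(2, Mul(Add(o, 0), 0)) = Add(2, Mul(o, 0)) = Add(2, 0) = 2)
Add(Add(N, Function('W')(2, -7)), Mul(-137, g)) = Add(Add(0, 2), Mul(-137, 77)) = Add(2, -10549) = -10547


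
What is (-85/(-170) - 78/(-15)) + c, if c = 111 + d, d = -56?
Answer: 607/10 ≈ 60.700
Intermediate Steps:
c = 55 (c = 111 - 56 = 55)
(-85/(-170) - 78/(-15)) + c = (-85/(-170) - 78/(-15)) + 55 = (-85*(-1/170) - 78*(-1/15)) + 55 = (½ + 26/5) + 55 = 57/10 + 55 = 607/10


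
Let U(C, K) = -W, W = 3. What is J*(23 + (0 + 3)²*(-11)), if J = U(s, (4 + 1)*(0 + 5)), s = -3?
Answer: 228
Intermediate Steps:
U(C, K) = -3 (U(C, K) = -1*3 = -3)
J = -3
J*(23 + (0 + 3)²*(-11)) = -3*(23 + (0 + 3)²*(-11)) = -3*(23 + 3²*(-11)) = -3*(23 + 9*(-11)) = -3*(23 - 99) = -3*(-76) = 228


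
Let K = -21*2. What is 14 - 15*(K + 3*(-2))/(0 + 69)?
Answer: 562/23 ≈ 24.435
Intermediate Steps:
K = -42 (K = -3*14 = -42)
14 - 15*(K + 3*(-2))/(0 + 69) = 14 - 15*(-42 + 3*(-2))/(0 + 69) = 14 - 15*(-42 - 6)/69 = 14 - (-720)/69 = 14 - 15*(-16/23) = 14 + 240/23 = 562/23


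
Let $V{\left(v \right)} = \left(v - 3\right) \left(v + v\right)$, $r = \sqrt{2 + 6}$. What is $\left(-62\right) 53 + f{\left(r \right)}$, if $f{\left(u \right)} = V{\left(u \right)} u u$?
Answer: $-3158 - 96 \sqrt{2} \approx -3293.8$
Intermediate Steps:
$r = 2 \sqrt{2}$ ($r = \sqrt{8} = 2 \sqrt{2} \approx 2.8284$)
$V{\left(v \right)} = 2 v \left(-3 + v\right)$ ($V{\left(v \right)} = \left(-3 + v\right) 2 v = 2 v \left(-3 + v\right)$)
$f{\left(u \right)} = 2 u^{3} \left(-3 + u\right)$ ($f{\left(u \right)} = 2 u \left(-3 + u\right) u u = 2 u^{2} \left(-3 + u\right) u = 2 u^{3} \left(-3 + u\right)$)
$\left(-62\right) 53 + f{\left(r \right)} = \left(-62\right) 53 + 2 \left(2 \sqrt{2}\right)^{3} \left(-3 + 2 \sqrt{2}\right) = -3286 + 2 \cdot 16 \sqrt{2} \left(-3 + 2 \sqrt{2}\right) = -3286 + 32 \sqrt{2} \left(-3 + 2 \sqrt{2}\right)$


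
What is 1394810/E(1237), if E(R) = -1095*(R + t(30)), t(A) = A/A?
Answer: -139481/135561 ≈ -1.0289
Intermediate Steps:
t(A) = 1
E(R) = -1095 - 1095*R (E(R) = -1095*(R + 1) = -1095*(1 + R) = -1095 - 1095*R)
1394810/E(1237) = 1394810/(-1095 - 1095*1237) = 1394810/(-1095 - 1354515) = 1394810/(-1355610) = 1394810*(-1/1355610) = -139481/135561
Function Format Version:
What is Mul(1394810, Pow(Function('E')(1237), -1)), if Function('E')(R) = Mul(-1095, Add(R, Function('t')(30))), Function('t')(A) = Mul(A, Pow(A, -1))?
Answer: Rational(-139481, 135561) ≈ -1.0289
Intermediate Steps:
Function('t')(A) = 1
Function('E')(R) = Add(-1095, Mul(-1095, R)) (Function('E')(R) = Mul(-1095, Add(R, 1)) = Mul(-1095, Add(1, R)) = Add(-1095, Mul(-1095, R)))
Mul(1394810, Pow(Function('E')(1237), -1)) = Mul(1394810, Pow(Add(-1095, Mul(-1095, 1237)), -1)) = Mul(1394810, Pow(Add(-1095, -1354515), -1)) = Mul(1394810, Pow(-1355610, -1)) = Mul(1394810, Rational(-1, 1355610)) = Rational(-139481, 135561)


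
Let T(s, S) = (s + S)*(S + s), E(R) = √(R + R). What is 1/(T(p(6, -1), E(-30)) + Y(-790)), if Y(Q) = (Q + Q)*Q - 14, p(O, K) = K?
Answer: I/(4*√15 + 1248127*I) ≈ 8.012e-7 + 9.9446e-12*I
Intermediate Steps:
E(R) = √2*√R (E(R) = √(2*R) = √2*√R)
T(s, S) = (S + s)² (T(s, S) = (S + s)*(S + s) = (S + s)²)
Y(Q) = -14 + 2*Q² (Y(Q) = (2*Q)*Q - 14 = 2*Q² - 14 = -14 + 2*Q²)
1/(T(p(6, -1), E(-30)) + Y(-790)) = 1/((√2*√(-30) - 1)² + (-14 + 2*(-790)²)) = 1/((√2*(I*√30) - 1)² + (-14 + 2*624100)) = 1/((2*I*√15 - 1)² + (-14 + 1248200)) = 1/((-1 + 2*I*√15)² + 1248186) = 1/(1248186 + (-1 + 2*I*√15)²)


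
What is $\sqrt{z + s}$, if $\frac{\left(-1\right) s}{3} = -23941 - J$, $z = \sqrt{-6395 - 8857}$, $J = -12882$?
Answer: $\sqrt{33177 + 2 i \sqrt{3813}} \approx 182.15 + 0.339 i$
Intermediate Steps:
$z = 2 i \sqrt{3813}$ ($z = \sqrt{-15252} = 2 i \sqrt{3813} \approx 123.5 i$)
$s = 33177$ ($s = - 3 \left(-23941 - -12882\right) = - 3 \left(-23941 + 12882\right) = \left(-3\right) \left(-11059\right) = 33177$)
$\sqrt{z + s} = \sqrt{2 i \sqrt{3813} + 33177} = \sqrt{33177 + 2 i \sqrt{3813}}$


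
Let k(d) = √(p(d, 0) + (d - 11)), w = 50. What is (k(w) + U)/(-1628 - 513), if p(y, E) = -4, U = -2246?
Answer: 2246/2141 - √35/2141 ≈ 1.0463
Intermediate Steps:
k(d) = √(-15 + d) (k(d) = √(-4 + (d - 11)) = √(-4 + (-11 + d)) = √(-15 + d))
(k(w) + U)/(-1628 - 513) = (√(-15 + 50) - 2246)/(-1628 - 513) = (√35 - 2246)/(-2141) = (-2246 + √35)*(-1/2141) = 2246/2141 - √35/2141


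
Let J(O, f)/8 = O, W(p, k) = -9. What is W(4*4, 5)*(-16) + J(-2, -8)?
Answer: 128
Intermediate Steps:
J(O, f) = 8*O
W(4*4, 5)*(-16) + J(-2, -8) = -9*(-16) + 8*(-2) = 144 - 16 = 128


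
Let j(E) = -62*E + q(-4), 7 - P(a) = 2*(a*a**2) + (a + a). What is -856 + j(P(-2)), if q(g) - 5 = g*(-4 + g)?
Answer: -2493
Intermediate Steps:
q(g) = 5 + g*(-4 + g)
P(a) = 7 - 2*a - 2*a**3 (P(a) = 7 - (2*(a*a**2) + (a + a)) = 7 - (2*a**3 + 2*a) = 7 - (2*a + 2*a**3) = 7 + (-2*a - 2*a**3) = 7 - 2*a - 2*a**3)
j(E) = 37 - 62*E (j(E) = -62*E + (5 + (-4)**2 - 4*(-4)) = -62*E + (5 + 16 + 16) = -62*E + 37 = 37 - 62*E)
-856 + j(P(-2)) = -856 + (37 - 62*(7 - 2*(-2) - 2*(-2)**3)) = -856 + (37 - 62*(7 + 4 - 2*(-8))) = -856 + (37 - 62*(7 + 4 + 16)) = -856 + (37 - 62*27) = -856 + (37 - 1674) = -856 - 1637 = -2493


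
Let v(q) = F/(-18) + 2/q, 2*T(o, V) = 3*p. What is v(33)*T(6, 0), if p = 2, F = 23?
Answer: -241/66 ≈ -3.6515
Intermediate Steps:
T(o, V) = 3 (T(o, V) = (3*2)/2 = (1/2)*6 = 3)
v(q) = -23/18 + 2/q (v(q) = 23/(-18) + 2/q = 23*(-1/18) + 2/q = -23/18 + 2/q)
v(33)*T(6, 0) = (-23/18 + 2/33)*3 = -241/198*3 = -241/66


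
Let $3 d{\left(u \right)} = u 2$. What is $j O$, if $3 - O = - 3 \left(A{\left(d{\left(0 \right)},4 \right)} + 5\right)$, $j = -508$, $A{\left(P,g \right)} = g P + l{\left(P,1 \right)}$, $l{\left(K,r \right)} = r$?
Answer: $-10668$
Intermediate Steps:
$d{\left(u \right)} = \frac{2 u}{3}$ ($d{\left(u \right)} = \frac{u 2}{3} = \frac{2 u}{3}$)
$A{\left(P,g \right)} = 1 + P g$ ($A{\left(P,g \right)} = g P + 1 = P g + 1 = 1 + P g$)
$O = 21$ ($O = 3 - - 3 \left(\left(1 + \frac{2}{3} \cdot 0 \cdot 4\right) + 5\right) = 3 - - 3 \left(\left(1 + 0 \cdot 4\right) + 5\right) = 3 - - 3 \left(\left(1 + 0\right) + 5\right) = 3 - - 3 \left(1 + 5\right) = 3 - \left(-3\right) 6 = 3 - -18 = 3 + 18 = 21$)
$j O = \left(-508\right) 21 = -10668$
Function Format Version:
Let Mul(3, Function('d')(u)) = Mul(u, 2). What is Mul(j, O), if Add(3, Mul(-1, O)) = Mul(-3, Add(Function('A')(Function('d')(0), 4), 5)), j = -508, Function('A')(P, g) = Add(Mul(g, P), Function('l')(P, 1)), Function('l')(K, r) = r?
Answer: -10668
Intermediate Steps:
Function('d')(u) = Mul(Rational(2, 3), u) (Function('d')(u) = Mul(Rational(1, 3), Mul(u, 2)) = Mul(Rational(1, 3), Mul(2, u)) = Mul(Rational(2, 3), u))
Function('A')(P, g) = Add(1, Mul(P, g)) (Function('A')(P, g) = Add(Mul(g, P), 1) = Add(Mul(P, g), 1) = Add(1, Mul(P, g)))
O = 21 (O = Add(3, Mul(-1, Mul(-3, Add(Add(1, Mul(Mul(Rational(2, 3), 0), 4)), 5)))) = Add(3, Mul(-1, Mul(-3, Add(Add(1, Mul(0, 4)), 5)))) = Add(3, Mul(-1, Mul(-3, Add(Add(1, 0), 5)))) = Add(3, Mul(-1, Mul(-3, Add(1, 5)))) = Add(3, Mul(-1, Mul(-3, 6))) = Add(3, Mul(-1, -18)) = Add(3, 18) = 21)
Mul(j, O) = Mul(-508, 21) = -10668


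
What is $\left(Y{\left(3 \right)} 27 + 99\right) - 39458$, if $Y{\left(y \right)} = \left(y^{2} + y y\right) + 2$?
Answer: $-38819$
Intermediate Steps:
$Y{\left(y \right)} = 2 + 2 y^{2}$ ($Y{\left(y \right)} = \left(y^{2} + y^{2}\right) + 2 = 2 y^{2} + 2 = 2 + 2 y^{2}$)
$\left(Y{\left(3 \right)} 27 + 99\right) - 39458 = \left(\left(2 + 2 \cdot 3^{2}\right) 27 + 99\right) - 39458 = \left(\left(2 + 2 \cdot 9\right) 27 + 99\right) - 39458 = \left(\left(2 + 18\right) 27 + 99\right) - 39458 = \left(20 \cdot 27 + 99\right) - 39458 = \left(540 + 99\right) - 39458 = 639 - 39458 = -38819$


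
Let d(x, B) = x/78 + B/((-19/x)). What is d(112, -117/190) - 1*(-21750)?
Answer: 1531447858/70395 ≈ 21755.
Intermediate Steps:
d(x, B) = x/78 - B*x/19 (d(x, B) = x*(1/78) + B*(-x/19) = x/78 - B*x/19)
d(112, -117/190) - 1*(-21750) = (1/1482)*112*(19 - (-9126)/190) - 1*(-21750) = (1/1482)*112*(19 - (-9126)/190) + 21750 = (1/1482)*112*(19 - 78*(-117/190)) + 21750 = (1/1482)*112*(19 + 4563/95) + 21750 = (1/1482)*112*(6368/95) + 21750 = 356608/70395 + 21750 = 1531447858/70395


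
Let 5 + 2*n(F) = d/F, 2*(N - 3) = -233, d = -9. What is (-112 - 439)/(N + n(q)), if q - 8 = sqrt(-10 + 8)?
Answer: 5651056/1195291 + 3306*I*sqrt(2)/1195291 ≈ 4.7278 + 0.0039115*I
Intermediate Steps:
q = 8 + I*sqrt(2) (q = 8 + sqrt(-10 + 8) = 8 + sqrt(-2) = 8 + I*sqrt(2) ≈ 8.0 + 1.4142*I)
N = -227/2 (N = 3 + (1/2)*(-233) = 3 - 233/2 = -227/2 ≈ -113.50)
n(F) = -5/2 - 9/(2*F) (n(F) = -5/2 + (-9/F)/2 = -5/2 - 9/(2*F))
(-112 - 439)/(N + n(q)) = (-112 - 439)/(-227/2 + (-9 - 5*(8 + I*sqrt(2)))/(2*(8 + I*sqrt(2)))) = -551/(-227/2 + (-9 + (-40 - 5*I*sqrt(2)))/(2*(8 + I*sqrt(2)))) = -551/(-227/2 + (-49 - 5*I*sqrt(2))/(2*(8 + I*sqrt(2))))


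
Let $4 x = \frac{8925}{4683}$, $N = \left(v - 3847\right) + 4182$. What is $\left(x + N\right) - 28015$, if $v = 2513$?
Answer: $- \frac{22448539}{892} \approx -25167.0$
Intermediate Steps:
$N = 2848$ ($N = \left(2513 - 3847\right) + 4182 = -1334 + 4182 = 2848$)
$x = \frac{425}{892}$ ($x = \frac{8925 \cdot \frac{1}{4683}}{4} = \frac{1}{4} \cdot \frac{425}{223} = \frac{425}{892} \approx 0.47646$)
$\left(x + N\right) - 28015 = \left(\frac{425}{892} + 2848\right) - 28015 = \frac{2540841}{892} - 28015 = - \frac{22448539}{892}$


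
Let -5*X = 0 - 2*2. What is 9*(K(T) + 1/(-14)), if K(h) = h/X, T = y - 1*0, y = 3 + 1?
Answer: 621/14 ≈ 44.357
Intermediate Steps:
y = 4
X = ⅘ (X = -(0 - 2*2)/5 = -(0 - 4)/5 = -⅕*(-4) = ⅘ ≈ 0.80000)
T = 4 (T = 4 - 1*0 = 4 + 0 = 4)
K(h) = 5*h/4 (K(h) = h/(⅘) = h*(5/4) = 5*h/4)
9*(K(T) + 1/(-14)) = 9*((5/4)*4 + 1/(-14)) = 9*(5 - 1/14) = 9*(69/14) = 621/14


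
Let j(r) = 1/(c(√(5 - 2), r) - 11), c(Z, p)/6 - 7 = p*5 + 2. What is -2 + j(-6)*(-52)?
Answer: -222/137 ≈ -1.6204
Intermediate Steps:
c(Z, p) = 54 + 30*p (c(Z, p) = 42 + 6*(p*5 + 2) = 42 + 6*(5*p + 2) = 42 + 6*(2 + 5*p) = 42 + (12 + 30*p) = 54 + 30*p)
j(r) = 1/(43 + 30*r) (j(r) = 1/((54 + 30*r) - 11) = 1/(43 + 30*r))
-2 + j(-6)*(-52) = -2 - 52/(43 + 30*(-6)) = -2 - 52/(43 - 180) = -2 - 52/(-137) = -2 - 1/137*(-52) = -2 + 52/137 = -222/137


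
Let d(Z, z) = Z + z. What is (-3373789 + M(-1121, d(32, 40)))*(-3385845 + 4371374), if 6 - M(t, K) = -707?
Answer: -3324264217204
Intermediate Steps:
M(t, K) = 713 (M(t, K) = 6 - 1*(-707) = 6 + 707 = 713)
(-3373789 + M(-1121, d(32, 40)))*(-3385845 + 4371374) = (-3373789 + 713)*(-3385845 + 4371374) = -3373076*985529 = -3324264217204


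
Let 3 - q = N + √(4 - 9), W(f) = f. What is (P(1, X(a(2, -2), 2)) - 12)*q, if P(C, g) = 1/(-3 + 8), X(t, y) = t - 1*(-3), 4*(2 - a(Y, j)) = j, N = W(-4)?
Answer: -413/5 + 59*I*√5/5 ≈ -82.6 + 26.386*I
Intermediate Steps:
N = -4
a(Y, j) = 2 - j/4
X(t, y) = 3 + t (X(t, y) = t + 3 = 3 + t)
P(C, g) = ⅕ (P(C, g) = 1/5 = ⅕)
q = 7 - I*√5 (q = 3 - (-4 + √(4 - 9)) = 3 - (-4 + √(-5)) = 3 - (-4 + I*√5) = 3 + (4 - I*√5) = 7 - I*√5 ≈ 7.0 - 2.2361*I)
(P(1, X(a(2, -2), 2)) - 12)*q = (⅕ - 12)*(7 - I*√5) = -59*(7 - I*√5)/5 = -413/5 + 59*I*√5/5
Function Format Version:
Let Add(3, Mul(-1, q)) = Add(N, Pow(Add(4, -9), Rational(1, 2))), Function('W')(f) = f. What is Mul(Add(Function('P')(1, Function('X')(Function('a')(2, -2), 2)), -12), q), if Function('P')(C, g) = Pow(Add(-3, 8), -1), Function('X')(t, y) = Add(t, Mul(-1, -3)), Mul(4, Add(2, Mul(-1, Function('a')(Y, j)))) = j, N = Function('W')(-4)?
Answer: Add(Rational(-413, 5), Mul(Rational(59, 5), I, Pow(5, Rational(1, 2)))) ≈ Add(-82.600, Mul(26.386, I))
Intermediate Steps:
N = -4
Function('a')(Y, j) = Add(2, Mul(Rational(-1, 4), j))
Function('X')(t, y) = Add(3, t) (Function('X')(t, y) = Add(t, 3) = Add(3, t))
Function('P')(C, g) = Rational(1, 5) (Function('P')(C, g) = Pow(5, -1) = Rational(1, 5))
q = Add(7, Mul(-1, I, Pow(5, Rational(1, 2)))) (q = Add(3, Mul(-1, Add(-4, Pow(Add(4, -9), Rational(1, 2))))) = Add(3, Mul(-1, Add(-4, Pow(-5, Rational(1, 2))))) = Add(3, Mul(-1, Add(-4, Mul(I, Pow(5, Rational(1, 2)))))) = Add(3, Add(4, Mul(-1, I, Pow(5, Rational(1, 2))))) = Add(7, Mul(-1, I, Pow(5, Rational(1, 2)))) ≈ Add(7.0000, Mul(-2.2361, I)))
Mul(Add(Function('P')(1, Function('X')(Function('a')(2, -2), 2)), -12), q) = Mul(Add(Rational(1, 5), -12), Add(7, Mul(-1, I, Pow(5, Rational(1, 2))))) = Mul(Rational(-59, 5), Add(7, Mul(-1, I, Pow(5, Rational(1, 2))))) = Add(Rational(-413, 5), Mul(Rational(59, 5), I, Pow(5, Rational(1, 2))))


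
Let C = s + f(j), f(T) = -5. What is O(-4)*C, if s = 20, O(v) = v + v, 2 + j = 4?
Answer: -120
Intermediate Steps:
j = 2 (j = -2 + 4 = 2)
O(v) = 2*v
C = 15 (C = 20 - 5 = 15)
O(-4)*C = (2*(-4))*15 = -8*15 = -120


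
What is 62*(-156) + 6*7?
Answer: -9630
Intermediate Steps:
62*(-156) + 6*7 = -9672 + 42 = -9630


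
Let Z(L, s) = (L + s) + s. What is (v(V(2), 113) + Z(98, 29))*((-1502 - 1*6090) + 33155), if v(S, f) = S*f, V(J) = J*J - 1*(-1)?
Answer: 18430923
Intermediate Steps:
V(J) = 1 + J² (V(J) = J² + 1 = 1 + J²)
Z(L, s) = L + 2*s
(v(V(2), 113) + Z(98, 29))*((-1502 - 1*6090) + 33155) = ((1 + 2²)*113 + (98 + 2*29))*((-1502 - 1*6090) + 33155) = ((1 + 4)*113 + (98 + 58))*((-1502 - 6090) + 33155) = (5*113 + 156)*(-7592 + 33155) = (565 + 156)*25563 = 721*25563 = 18430923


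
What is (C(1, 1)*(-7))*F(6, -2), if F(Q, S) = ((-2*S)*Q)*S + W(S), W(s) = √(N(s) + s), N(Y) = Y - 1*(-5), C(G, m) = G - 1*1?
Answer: 0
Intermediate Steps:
C(G, m) = -1 + G (C(G, m) = G - 1 = -1 + G)
N(Y) = 5 + Y (N(Y) = Y + 5 = 5 + Y)
W(s) = √(5 + 2*s) (W(s) = √((5 + s) + s) = √(5 + 2*s))
F(Q, S) = √(5 + 2*S) - 2*Q*S² (F(Q, S) = ((-2*S)*Q)*S + √(5 + 2*S) = (-2*Q*S)*S + √(5 + 2*S) = -2*Q*S² + √(5 + 2*S) = √(5 + 2*S) - 2*Q*S²)
(C(1, 1)*(-7))*F(6, -2) = ((-1 + 1)*(-7))*(√(5 + 2*(-2)) - 2*6*(-2)²) = (0*(-7))*(√(5 - 4) - 2*6*4) = 0*(√1 - 48) = 0*(1 - 48) = 0*(-47) = 0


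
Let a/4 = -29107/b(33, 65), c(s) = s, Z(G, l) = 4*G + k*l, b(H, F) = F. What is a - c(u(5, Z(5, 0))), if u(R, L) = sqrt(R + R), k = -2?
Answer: -8956/5 - sqrt(10) ≈ -1794.4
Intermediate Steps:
Z(G, l) = -2*l + 4*G (Z(G, l) = 4*G - 2*l = -2*l + 4*G)
u(R, L) = sqrt(2)*sqrt(R) (u(R, L) = sqrt(2*R) = sqrt(2)*sqrt(R))
a = -8956/5 (a = 4*(-29107/65) = 4*(-29107*1/65) = 4*(-2239/5) = -8956/5 ≈ -1791.2)
a - c(u(5, Z(5, 0))) = -8956/5 - sqrt(2)*sqrt(5) = -8956/5 - sqrt(10)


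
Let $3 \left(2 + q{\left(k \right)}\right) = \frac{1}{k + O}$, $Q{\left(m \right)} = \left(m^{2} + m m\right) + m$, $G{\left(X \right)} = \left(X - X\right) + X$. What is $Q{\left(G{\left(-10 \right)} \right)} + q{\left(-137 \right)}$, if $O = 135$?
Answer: $\frac{1127}{6} \approx 187.83$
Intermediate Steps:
$G{\left(X \right)} = X$ ($G{\left(X \right)} = 0 + X = X$)
$Q{\left(m \right)} = m + 2 m^{2}$ ($Q{\left(m \right)} = \left(m^{2} + m^{2}\right) + m = 2 m^{2} + m = m + 2 m^{2}$)
$q{\left(k \right)} = -2 + \frac{1}{3 \left(135 + k\right)}$ ($q{\left(k \right)} = -2 + \frac{1}{3 \left(k + 135\right)} = -2 + \frac{1}{3 \left(135 + k\right)}$)
$Q{\left(G{\left(-10 \right)} \right)} + q{\left(-137 \right)} = - 10 \left(1 + 2 \left(-10\right)\right) + \frac{-809 - -822}{3 \left(135 - 137\right)} = - 10 \left(1 - 20\right) + \frac{-809 + 822}{3 \left(-2\right)} = \left(-10\right) \left(-19\right) + \frac{1}{3} \left(- \frac{1}{2}\right) 13 = 190 - \frac{13}{6} = \frac{1127}{6}$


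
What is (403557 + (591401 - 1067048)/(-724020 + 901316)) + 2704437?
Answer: 551034428577/177296 ≈ 3.1080e+6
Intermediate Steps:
(403557 + (591401 - 1067048)/(-724020 + 901316)) + 2704437 = (403557 - 475647/177296) + 2704437 = 71548566225/177296 + 2704437 = 551034428577/177296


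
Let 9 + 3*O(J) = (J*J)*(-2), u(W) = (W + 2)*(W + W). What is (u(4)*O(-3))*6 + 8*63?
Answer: -2088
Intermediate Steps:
u(W) = 2*W*(2 + W) (u(W) = (2 + W)*(2*W) = 2*W*(2 + W))
O(J) = -3 - 2*J²/3 (O(J) = -3 + ((J*J)*(-2))/3 = -3 + (J²*(-2))/3 = -3 + (-2*J²)/3 = -3 - 2*J²/3)
(u(4)*O(-3))*6 + 8*63 = ((2*4*(2 + 4))*(-3 - ⅔*(-3)²))*6 + 8*63 = ((2*4*6)*(-3 - ⅔*9))*6 + 504 = (48*(-3 - 6))*6 + 504 = (48*(-9))*6 + 504 = -432*6 + 504 = -2592 + 504 = -2088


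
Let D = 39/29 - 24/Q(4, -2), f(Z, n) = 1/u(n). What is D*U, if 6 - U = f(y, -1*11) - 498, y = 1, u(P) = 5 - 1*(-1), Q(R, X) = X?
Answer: 389967/58 ≈ 6723.6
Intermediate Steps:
u(P) = 6 (u(P) = 5 + 1 = 6)
f(Z, n) = ⅙ (f(Z, n) = 1/6 = ⅙)
U = 3023/6 (U = 6 - (⅙ - 498) = 6 - 1*(-2987/6) = 6 + 2987/6 = 3023/6 ≈ 503.83)
D = 387/29 (D = 39/29 - 24/(-2) = 39*(1/29) - 24*(-½) = 39/29 + 12 = 387/29 ≈ 13.345)
D*U = (387/29)*(3023/6) = 389967/58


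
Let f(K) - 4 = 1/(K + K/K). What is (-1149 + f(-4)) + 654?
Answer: -1474/3 ≈ -491.33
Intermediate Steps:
f(K) = 4 + 1/(1 + K) (f(K) = 4 + 1/(K + K/K) = 4 + 1/(K + 1) = 4 + 1/(1 + K))
(-1149 + f(-4)) + 654 = (-1149 + (5 + 4*(-4))/(1 - 4)) + 654 = (-1149 + (5 - 16)/(-3)) + 654 = (-1149 - ⅓*(-11)) + 654 = (-1149 + 11/3) + 654 = -3436/3 + 654 = -1474/3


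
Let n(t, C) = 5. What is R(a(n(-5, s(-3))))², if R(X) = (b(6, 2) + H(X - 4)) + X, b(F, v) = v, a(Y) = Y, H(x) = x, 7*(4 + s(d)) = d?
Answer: 64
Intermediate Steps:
s(d) = -4 + d/7
R(X) = -2 + 2*X (R(X) = (2 + (X - 4)) + X = (2 + (-4 + X)) + X = (-2 + X) + X = -2 + 2*X)
R(a(n(-5, s(-3))))² = (-2 + 2*5)² = (-2 + 10)² = 8² = 64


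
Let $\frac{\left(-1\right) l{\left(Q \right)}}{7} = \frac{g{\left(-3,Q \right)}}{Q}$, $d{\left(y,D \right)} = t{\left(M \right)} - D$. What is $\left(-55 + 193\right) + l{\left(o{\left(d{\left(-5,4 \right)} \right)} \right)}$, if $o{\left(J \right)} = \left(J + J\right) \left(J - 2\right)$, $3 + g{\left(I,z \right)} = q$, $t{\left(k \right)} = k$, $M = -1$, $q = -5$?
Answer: $\frac{694}{5} \approx 138.8$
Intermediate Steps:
$g{\left(I,z \right)} = -8$ ($g{\left(I,z \right)} = -3 - 5 = -8$)
$d{\left(y,D \right)} = -1 - D$
$o{\left(J \right)} = 2 J \left(-2 + J\right)$
$l{\left(Q \right)} = \frac{56}{Q}$ ($l{\left(Q \right)} = - 7 \left(- \frac{8}{Q}\right) = \frac{56}{Q}$)
$\left(-55 + 193\right) + l{\left(o{\left(d{\left(-5,4 \right)} \right)} \right)} = \left(-55 + 193\right) + \frac{56}{2 \left(-1 - 4\right) \left(-2 - 5\right)} = 138 + \frac{56}{2 \left(-1 - 4\right) \left(-2 - 5\right)} = 138 + \frac{56}{2 \left(-5\right) \left(-2 - 5\right)} = 138 + \frac{56}{2 \left(-5\right) \left(-7\right)} = 138 + \frac{56}{70} = 138 + 56 \cdot \frac{1}{70} = 138 + \frac{4}{5} = \frac{694}{5}$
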